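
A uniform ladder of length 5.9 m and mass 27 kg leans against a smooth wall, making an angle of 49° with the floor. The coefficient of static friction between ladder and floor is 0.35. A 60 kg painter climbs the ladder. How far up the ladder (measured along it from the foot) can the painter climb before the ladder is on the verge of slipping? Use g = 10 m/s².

Taking torques about the foot of the ladder:
Ladder weight 27×10 = 270 N acts at 2.95 m along the ladder; its horizontal arm is 2.95·cos49° = 1.935 m → τ = 522.5 N·m clockwise.
Painter weight 60×10 = 600 N at distance d → arm d·cos49° → τ = 600·d·0.6561 clockwise.
Wall normal N at the top has arm L sinθ = 4.453 m counterclockwise, so Στ = 0 gives N·4.453 = 522.5 + 393.7·d.
ΣFy = 0 ⇒ N_floor = 870 N, so the maximum friction is μ_s·N_floor = 0.35×870 = 304.5 N. ΣFx = 0 ⇒ N_wall = f, so at the slipping point N = 304.5 N.
Substituting: 304.5×4.453 = 522.5 + 393.7·d ⇒ d = (1356 − 522.5) / 393.7 = 2.12 m.

d ≈ 2.12 m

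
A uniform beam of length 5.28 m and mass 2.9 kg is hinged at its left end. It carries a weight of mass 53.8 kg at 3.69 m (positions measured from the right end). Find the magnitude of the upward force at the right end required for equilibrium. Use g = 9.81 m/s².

F ≈ 173 N

Taking torques about the left end:
Beam weight: 2.9 × 9.81 = 28.45 N down at 2.64 m → arm 2.64 m, τ = 28.45 × 2.64 = 75.11 N·m clockwise.
Weight: 53.8 × 9.81 = 527.8 N down at 3.69 m → arm 1.59 m, τ = 527.8 × 1.59 = 839.2 N·m clockwise.
Net moment of the loads = 914.3 N·m clockwise.
The upward force F acts at the right end, arm 5.28 m, giving F × 5.28 counterclockwise.
For rotational equilibrium, F × 5.28 = 914.3, so F = 914.3 / 5.28 = 173 N.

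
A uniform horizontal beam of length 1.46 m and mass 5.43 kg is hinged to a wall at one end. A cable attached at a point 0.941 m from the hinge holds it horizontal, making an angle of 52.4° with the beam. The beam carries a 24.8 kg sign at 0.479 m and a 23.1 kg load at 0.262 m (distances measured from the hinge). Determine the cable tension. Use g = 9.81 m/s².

Taking torques about the hinge:
Beam weight: 5.43 × 9.81 = 53.27 N down at 0.73 m → arm 0.73 m, τ = 53.27 × 0.73 = 38.89 N·m clockwise.
Sign: 24.8 × 9.81 = 243.3 N down at 0.479 m → arm 0.479 m, τ = 243.3 × 0.479 = 116.5 N·m clockwise.
Load: 23.1 × 9.81 = 226.6 N down at 0.262 m → arm 0.262 m, τ = 226.6 × 0.262 = 59.37 N·m clockwise.
Total clockwise load moment = 214.8 N·m.
The cable tension T acts at 0.941 m; only its component perpendicular to the beam, T sinθ, produces torque. sin 52.4° = 0.7923.
Setting net torque to zero: T × 0.941 × 0.7923 = 214.8 → T = 214.8 / 0.7456 = 288 N.

T ≈ 288 N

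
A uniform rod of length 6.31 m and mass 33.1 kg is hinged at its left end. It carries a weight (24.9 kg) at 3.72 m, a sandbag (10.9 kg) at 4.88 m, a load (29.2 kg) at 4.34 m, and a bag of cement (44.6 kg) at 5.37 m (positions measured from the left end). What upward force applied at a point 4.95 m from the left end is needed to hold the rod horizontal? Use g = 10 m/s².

F ≈ 1250 N

Take moments about the left end.
Beam weight: 33.1 × 10 = 331 N down at 3.155 m → arm 3.155 m, τ = 331 × 3.155 = 1044 N·m clockwise.
Weight: 24.9 × 10 = 249 N down at 3.72 m → arm 3.72 m, τ = 249 × 3.72 = 926.3 N·m clockwise.
Sandbag: 10.9 × 10 = 109 N down at 4.88 m → arm 4.88 m, τ = 109 × 4.88 = 531.9 N·m clockwise.
Load: 29.2 × 10 = 292 N down at 4.34 m → arm 4.34 m, τ = 292 × 4.34 = 1267 N·m clockwise.
Bag of cement: 44.6 × 10 = 446 N down at 5.37 m → arm 5.37 m, τ = 446 × 5.37 = 2395 N·m clockwise.
Net moment of the loads = 6164 N·m clockwise.
The upward force F acts at a point 4.95 m from the left end, arm 4.95 m, giving F × 4.95 counterclockwise.
Balancing moments: F × 4.95 = 6164, giving F = 6164 / 4.95 = 1250 N.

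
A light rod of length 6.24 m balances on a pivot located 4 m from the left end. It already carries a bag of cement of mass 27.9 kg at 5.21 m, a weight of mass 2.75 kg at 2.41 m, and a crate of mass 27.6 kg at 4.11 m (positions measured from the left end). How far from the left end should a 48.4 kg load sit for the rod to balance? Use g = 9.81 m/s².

x ≈ 3.33 m from the left end

Choose the pivot (at 4 m from the left end) as the axis so the support reaction has zero arm there.
Bag of cement: 27.9 × 9.81 = 273.7 N down at 5.21 m → arm 1.21 m, τ = 273.7 × 1.21 = 331.2 N·m clockwise.
Weight: 2.75 × 9.81 = 26.98 N down at 2.41 m → arm 1.59 m, τ = 26.98 × 1.59 = 42.9 N·m counterclockwise.
Crate: 27.6 × 9.81 = 270.8 N down at 4.11 m → arm 0.11 m, τ = 270.8 × 0.11 = 29.79 N·m clockwise.
Net moment of existing loads = 318.1 N·m clockwise.
The load weighs 48.4 × 9.81 = 474.8 N and must supply an equal counterclockwise moment, so its lever arm about the pivot is 318.1 / 474.8 = 0.67 m.
That puts it at 4 − 0.67 = 3.33 m from the left end.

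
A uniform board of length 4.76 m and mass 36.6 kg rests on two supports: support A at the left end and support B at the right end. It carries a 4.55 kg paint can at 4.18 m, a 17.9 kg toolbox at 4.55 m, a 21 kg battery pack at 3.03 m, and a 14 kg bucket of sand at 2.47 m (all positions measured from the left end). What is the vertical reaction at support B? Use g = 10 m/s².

Sum moments about support A (its reaction then has zero moment arm).
Beam weight: 36.6 × 10 = 366 N down at 2.38 m → arm 2.38 m, τ = 366 × 2.38 = 871.1 N·m clockwise.
Paint can: 4.55 × 10 = 45.5 N down at 4.18 m → arm 4.18 m, τ = 45.5 × 4.18 = 190.2 N·m clockwise.
Toolbox: 17.9 × 10 = 179 N down at 4.55 m → arm 4.55 m, τ = 179 × 4.55 = 814.4 N·m clockwise.
Battery pack: 21 × 10 = 210 N down at 3.03 m → arm 3.03 m, τ = 210 × 3.03 = 636.3 N·m clockwise.
Bucket of sand: 14 × 10 = 140 N down at 2.47 m → arm 2.47 m, τ = 140 × 2.47 = 345.8 N·m clockwise.
Net load moment about support A = 2858 N·m clockwise.
Reaction R at support B is upward at 4.76 m, arm 4.76 m → moment R × 4.76 counterclockwise.
Setting net torque to zero: R × 4.76 = 2858 → R = 600 N.

R_B ≈ 600 N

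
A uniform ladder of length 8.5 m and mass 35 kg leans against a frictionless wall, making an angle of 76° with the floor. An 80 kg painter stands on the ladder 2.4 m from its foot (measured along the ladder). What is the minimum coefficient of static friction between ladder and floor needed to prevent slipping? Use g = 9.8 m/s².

Take moments about the foot of the ladder.
Ladder weight 35×9.8 = 343 N acts at 4.25 m along the ladder; its horizontal arm is 4.25·cos76° = 1.028 m → τ = 352.6 N·m clockwise.
Painter: 80×9.8 = 784 N at 2.4 m → arm 0.5806 m → τ = 455.2 N·m clockwise.
Wall normal N acts horizontally at the top; its moment arm is the height L sinθ = 8.5·sin76° = 8.248 m, counterclockwise.
Balancing moments: N × 8.248 = 807.8, giving N = 97.94 N.
ΣFx = 0 ⇒ f = N_wall = 97.94 N. ΣFy = 0 ⇒ N_floor = 1127 N.
μ_min = f / N_floor = 97.94 / 1127 = 0.0869.

μ_min ≈ 0.0869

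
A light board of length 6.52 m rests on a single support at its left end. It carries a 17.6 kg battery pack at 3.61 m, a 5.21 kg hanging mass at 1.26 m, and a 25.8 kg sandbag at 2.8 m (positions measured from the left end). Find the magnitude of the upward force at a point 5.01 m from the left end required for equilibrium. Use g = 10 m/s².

Sum moments about the left end (the unknown pivot reaction has zero arm there).
Battery pack: 17.6 × 10 = 176 N down at 3.61 m → arm 3.61 m, τ = 176 × 3.61 = 635.4 N·m clockwise.
Hanging mass: 5.21 × 10 = 52.1 N down at 1.26 m → arm 1.26 m, τ = 52.1 × 1.26 = 65.65 N·m clockwise.
Sandbag: 25.8 × 10 = 258 N down at 2.8 m → arm 2.8 m, τ = 258 × 2.8 = 722.4 N·m clockwise.
Net moment of the loads = 1423 N·m clockwise.
The upward force F acts at a point 5.01 m from the left end, arm 5.01 m, giving F × 5.01 counterclockwise.
Στ = 0 ⇒ F × 5.01 = 1423 ⇒ F = 1423 / 5.01 = 284 N.

F ≈ 284 N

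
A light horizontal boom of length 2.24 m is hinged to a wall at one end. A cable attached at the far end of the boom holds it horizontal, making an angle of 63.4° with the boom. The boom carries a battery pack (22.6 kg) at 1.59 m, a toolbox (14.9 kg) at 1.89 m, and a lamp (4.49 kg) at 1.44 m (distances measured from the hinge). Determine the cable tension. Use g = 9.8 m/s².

T ≈ 345 N

About the hinge:
Battery pack: 22.6 × 9.8 = 221.5 N down at 1.59 m → arm 1.59 m, τ = 221.5 × 1.59 = 352.2 N·m clockwise.
Toolbox: 14.9 × 9.8 = 146 N down at 1.89 m → arm 1.89 m, τ = 146 × 1.89 = 275.9 N·m clockwise.
Lamp: 4.49 × 9.8 = 44 N down at 1.44 m → arm 1.44 m, τ = 44 × 1.44 = 63.36 N·m clockwise.
Total clockwise load moment = 691.5 N·m.
The cable tension T acts at 2.24 m; only its component perpendicular to the boom, T sinθ, produces torque. sin 63.4° = 0.8942.
For rotational equilibrium, T × 2.24 × 0.8942 = 691.5, so T = 691.5 / 2.003 = 345 N.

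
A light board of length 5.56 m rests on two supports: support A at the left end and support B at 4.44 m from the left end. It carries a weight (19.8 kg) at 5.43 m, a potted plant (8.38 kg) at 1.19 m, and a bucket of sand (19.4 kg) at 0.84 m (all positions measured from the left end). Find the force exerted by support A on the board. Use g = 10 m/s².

About support B:
Weight: 19.8 × 10 = 198 N down at 5.43 m → arm 0.99 m, τ = 198 × 0.99 = 196 N·m clockwise.
Potted plant: 8.38 × 10 = 83.8 N down at 1.19 m → arm 3.25 m, τ = 83.8 × 3.25 = 272.3 N·m counterclockwise.
Bucket of sand: 19.4 × 10 = 194 N down at 0.84 m → arm 3.6 m, τ = 194 × 3.6 = 698.4 N·m counterclockwise.
Net load moment about support B = 774.7 N·m counterclockwise.
Reaction R at support A is upward at 0 m, arm 4.44 m → moment R × 4.44 clockwise.
Balancing moments: R × 4.44 = 774.7, giving R = 174 N.

R_A ≈ 174 N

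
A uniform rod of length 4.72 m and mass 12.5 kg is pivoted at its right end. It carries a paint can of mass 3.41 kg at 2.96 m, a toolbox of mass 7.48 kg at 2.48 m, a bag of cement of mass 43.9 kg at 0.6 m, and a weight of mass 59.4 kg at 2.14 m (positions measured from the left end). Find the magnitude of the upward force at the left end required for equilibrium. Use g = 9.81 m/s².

F ≈ 803 N

Sum moments about the right end (the unknown pivot reaction has zero arm there).
Beam weight: 12.5 × 9.81 = 122.6 N down at 2.36 m → arm 2.36 m, τ = 122.6 × 2.36 = 289.3 N·m counterclockwise.
Paint can: 3.41 × 9.81 = 33.45 N down at 2.96 m → arm 1.76 m, τ = 33.45 × 1.76 = 58.87 N·m counterclockwise.
Toolbox: 7.48 × 9.81 = 73.38 N down at 2.48 m → arm 2.24 m, τ = 73.38 × 2.24 = 164.4 N·m counterclockwise.
Bag of cement: 43.9 × 9.81 = 430.7 N down at 0.6 m → arm 4.12 m, τ = 430.7 × 4.12 = 1774 N·m counterclockwise.
Weight: 59.4 × 9.81 = 582.7 N down at 2.14 m → arm 2.58 m, τ = 582.7 × 2.58 = 1503 N·m counterclockwise.
Net moment of the loads = 3790 N·m counterclockwise.
The upward force F acts at the left end, arm 4.72 m, giving F × 4.72 clockwise.
For rotational equilibrium, F × 4.72 = 3790, so F = 3790 / 4.72 = 803 N.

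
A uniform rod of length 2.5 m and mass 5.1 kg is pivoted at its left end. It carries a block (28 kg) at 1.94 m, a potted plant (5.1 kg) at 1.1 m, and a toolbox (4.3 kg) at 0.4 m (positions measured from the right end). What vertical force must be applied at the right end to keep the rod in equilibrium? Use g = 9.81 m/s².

F ≈ 150 N

About the left end:
Beam weight: 5.1 × 9.81 = 50.03 N down at 1.25 m → arm 1.25 m, τ = 50.03 × 1.25 = 62.54 N·m clockwise.
Block: 28 × 9.81 = 274.7 N down at 1.94 m → arm 0.56 m, τ = 274.7 × 0.56 = 153.8 N·m clockwise.
Potted plant: 5.1 × 9.81 = 50.03 N down at 1.1 m → arm 1.4 m, τ = 50.03 × 1.4 = 70.04 N·m clockwise.
Toolbox: 4.3 × 9.81 = 42.18 N down at 0.4 m → arm 2.1 m, τ = 42.18 × 2.1 = 88.58 N·m clockwise.
Net moment of the loads = 375 N·m clockwise.
The upward force F acts at the right end, arm 2.5 m, giving F × 2.5 counterclockwise.
Στ = 0 ⇒ F × 2.5 = 375 ⇒ F = 375 / 2.5 = 150 N.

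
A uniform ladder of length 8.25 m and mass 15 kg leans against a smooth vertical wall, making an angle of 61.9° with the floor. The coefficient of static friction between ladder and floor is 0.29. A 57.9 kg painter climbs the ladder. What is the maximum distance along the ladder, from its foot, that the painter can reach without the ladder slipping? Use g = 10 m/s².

Sum moments about the foot of the ladder (the floor normal and friction both act there and drop out).
Ladder weight 15×10 = 150 N acts at 4.125 m along the ladder; its horizontal arm is 4.125·cos61.9° = 1.943 m → τ = 291.4 N·m clockwise.
Painter weight 57.9×10 = 579 N at distance d → arm d·cos61.9° → τ = 579·d·0.471 clockwise.
Wall normal N at the top has arm L sinθ = 7.278 m counterclockwise, so Στ = 0 gives N·7.278 = 291.4 + 272.7·d.
ΣFy = 0 ⇒ N_floor = 729 N, so the maximum friction is μ_s·N_floor = 0.29×729 = 211.4 N. ΣFx = 0 ⇒ N_wall = f, so at the slipping point N = 211.4 N.
Substituting: 211.4×7.278 = 291.4 + 272.7·d ⇒ d = (1539 − 291.4) / 272.7 = 4.57 m.

d ≈ 4.57 m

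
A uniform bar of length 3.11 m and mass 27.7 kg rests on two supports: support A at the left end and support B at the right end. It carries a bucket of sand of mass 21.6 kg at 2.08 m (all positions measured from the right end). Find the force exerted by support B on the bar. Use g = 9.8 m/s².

About support A:
Beam weight: 27.7 × 9.8 = 271.5 N down at 1.555 m → arm 1.555 m, τ = 271.5 × 1.555 = 422.2 N·m clockwise.
Bucket of sand: 21.6 × 9.8 = 211.7 N down at 2.08 m → arm 1.03 m, τ = 211.7 × 1.03 = 218.1 N·m clockwise.
Net load moment about support A = 640.3 N·m clockwise.
Reaction R at support B is upward at 0 m, arm 3.11 m → moment R × 3.11 counterclockwise.
Balancing moments: R × 3.11 = 640.3, giving R = 206 N.

R_B ≈ 206 N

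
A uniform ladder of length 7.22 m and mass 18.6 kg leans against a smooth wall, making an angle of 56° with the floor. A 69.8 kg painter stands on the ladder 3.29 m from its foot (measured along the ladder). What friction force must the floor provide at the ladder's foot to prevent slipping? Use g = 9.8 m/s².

f ≈ 272 N

Sum moments about the foot of the ladder (the floor normal and friction both act there and drop out).
Ladder weight 18.6×9.8 = 182.3 N acts at 3.61 m along the ladder; its horizontal arm is 3.61·cos56° = 2.019 m → τ = 368.1 N·m clockwise.
Painter: 69.8×9.8 = 684 N at 3.29 m → arm 1.84 m → τ = 1259 N·m clockwise.
Wall normal N acts horizontally at the top; its moment arm is the height L sinθ = 7.22·sin56° = 5.986 m, counterclockwise.
Balancing moments: N × 5.986 = 1627, giving N = 272 N.
ΣFx = 0: friction at the foot balances the wall's push, so f = N_wall = 272 N.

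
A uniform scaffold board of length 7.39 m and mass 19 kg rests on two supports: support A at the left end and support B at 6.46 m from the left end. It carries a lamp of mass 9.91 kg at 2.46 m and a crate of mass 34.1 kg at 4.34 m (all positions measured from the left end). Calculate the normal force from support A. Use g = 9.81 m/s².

Sum moments about support B (its reaction then has zero moment arm).
Beam weight: 19 × 9.81 = 186.4 N down at 3.695 m → arm 2.765 m, τ = 186.4 × 2.765 = 515.4 N·m counterclockwise.
Lamp: 9.91 × 9.81 = 97.22 N down at 2.46 m → arm 4 m, τ = 97.22 × 4 = 388.9 N·m counterclockwise.
Crate: 34.1 × 9.81 = 334.5 N down at 4.34 m → arm 2.12 m, τ = 334.5 × 2.12 = 709.1 N·m counterclockwise.
Net load moment about support B = 1613 N·m counterclockwise.
Reaction R at support A is upward at 0 m, arm 6.46 m → moment R × 6.46 clockwise.
Setting net torque to zero: R × 6.46 = 1613 → R = 250 N.

R_A ≈ 250 N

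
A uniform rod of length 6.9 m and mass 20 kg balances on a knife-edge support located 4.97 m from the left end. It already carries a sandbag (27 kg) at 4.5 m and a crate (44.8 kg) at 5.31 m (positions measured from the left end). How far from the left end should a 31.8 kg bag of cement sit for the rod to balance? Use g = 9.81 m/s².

Choose the knife-edge support (at 4.97 m from the left end) as the axis so the support reaction has zero arm there.
Beam weight: 20 × 9.81 = 196.2 N down at 3.45 m → arm 1.52 m, τ = 196.2 × 1.52 = 298.2 N·m counterclockwise.
Sandbag: 27 × 9.81 = 264.9 N down at 4.5 m → arm 0.47 m, τ = 264.9 × 0.47 = 124.5 N·m counterclockwise.
Crate: 44.8 × 9.81 = 439.5 N down at 5.31 m → arm 0.34 m, τ = 439.5 × 0.34 = 149.4 N·m clockwise.
Net moment of existing loads = 273.3 N·m counterclockwise.
The bag of cement weighs 31.8 × 9.81 = 312 N and must supply an equal clockwise moment, so its lever arm about the knife-edge support is 273.3 / 312 = 0.876 m.
That puts it at 4.97 + 0.876 = 5.85 m from the left end.

x ≈ 5.85 m from the left end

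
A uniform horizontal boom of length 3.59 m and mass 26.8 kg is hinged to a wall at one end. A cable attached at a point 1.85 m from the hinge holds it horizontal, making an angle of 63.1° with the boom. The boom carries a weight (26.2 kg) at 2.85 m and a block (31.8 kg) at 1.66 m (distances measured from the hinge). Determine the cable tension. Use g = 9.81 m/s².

Taking torques about the hinge:
Beam weight: 26.8 × 9.81 = 262.9 N down at 1.795 m → arm 1.795 m, τ = 262.9 × 1.795 = 471.9 N·m clockwise.
Weight: 26.2 × 9.81 = 257 N down at 2.85 m → arm 2.85 m, τ = 257 × 2.85 = 732.5 N·m clockwise.
Block: 31.8 × 9.81 = 312 N down at 1.66 m → arm 1.66 m, τ = 312 × 1.66 = 517.9 N·m clockwise.
Total clockwise load moment = 1722 N·m.
The cable tension T acts at 1.85 m; only its component perpendicular to the boom, T sinθ, produces torque. sin 63.1° = 0.8918.
Στ = 0 ⇒ T × 1.85 × 0.8918 = 1722 ⇒ T = 1722 / 1.65 = 1040 N.

T ≈ 1040 N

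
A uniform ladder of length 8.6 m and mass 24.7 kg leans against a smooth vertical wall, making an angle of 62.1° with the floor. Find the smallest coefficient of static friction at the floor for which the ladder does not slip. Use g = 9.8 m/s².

Sum moments about the foot of the ladder (the floor normal and friction both act there and drop out).
Ladder weight 24.7×9.8 = 242.1 N acts at 4.3 m along the ladder; its horizontal arm is 4.3·cos62.1° = 2.012 m → τ = 487.1 N·m clockwise.
Wall normal N acts horizontally at the top; its moment arm is the height L sinθ = 8.6·sin62.1° = 7.6 m, counterclockwise.
Setting net torque to zero: N × 7.6 = 487.1 → N = 64.09 N.
ΣFx = 0 ⇒ f = N_wall = 64.09 N. ΣFy = 0 ⇒ N_floor = 242.1 N.
μ_min = f / N_floor = 64.09 / 242.1 = 0.265.

μ_min ≈ 0.265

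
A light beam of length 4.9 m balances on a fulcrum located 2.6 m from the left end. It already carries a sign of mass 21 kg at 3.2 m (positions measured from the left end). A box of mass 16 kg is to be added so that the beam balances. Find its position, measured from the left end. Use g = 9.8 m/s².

About the fulcrum (at 2.6 m from the left end):
Sign: 21 × 9.8 = 205.8 N down at 3.2 m → arm 0.6 m, τ = 205.8 × 0.6 = 123.5 N·m clockwise.
Net moment of existing loads = 123.5 N·m clockwise.
The box weighs 16 × 9.8 = 156.8 N and must supply an equal counterclockwise moment, so its lever arm about the fulcrum is 123.5 / 156.8 = 0.788 m.
That puts it at 2.6 − 0.788 = 1.81 m from the left end.

x ≈ 1.81 m from the left end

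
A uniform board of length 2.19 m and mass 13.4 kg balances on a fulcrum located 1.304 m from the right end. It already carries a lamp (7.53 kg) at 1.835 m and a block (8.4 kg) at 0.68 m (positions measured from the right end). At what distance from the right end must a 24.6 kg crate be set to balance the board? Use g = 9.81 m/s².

Sum moments about the fulcrum (at 1.304 m from the right end) (the support reaction has zero arm there).
Beam weight: 13.4 × 9.81 = 131.5 N down at 1.095 m → arm 0.209 m, τ = 131.5 × 0.209 = 27.48 N·m clockwise.
Lamp: 7.53 × 9.81 = 73.87 N down at 1.835 m → arm 0.531 m, τ = 73.87 × 0.531 = 39.22 N·m counterclockwise.
Block: 8.4 × 9.81 = 82.4 N down at 0.68 m → arm 0.624 m, τ = 82.4 × 0.624 = 51.42 N·m clockwise.
Net moment of existing loads = 39.68 N·m clockwise.
The crate weighs 24.6 × 9.81 = 241.3 N and must supply an equal counterclockwise moment, so its lever arm about the fulcrum is 39.68 / 241.3 = 0.164 m.
That puts it at 1.304 + 0.164 = 1.47 m from the right end.

x ≈ 1.47 m from the right end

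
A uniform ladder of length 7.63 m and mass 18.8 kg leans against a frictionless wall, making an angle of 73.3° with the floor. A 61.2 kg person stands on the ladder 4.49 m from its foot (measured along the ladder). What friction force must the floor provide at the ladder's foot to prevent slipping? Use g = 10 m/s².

About the foot of the ladder:
Ladder weight 18.8×10 = 188 N acts at 3.815 m along the ladder; its horizontal arm is 3.815·cos73.3° = 1.096 m → τ = 206 N·m clockwise.
Person: 61.2×10 = 612 N at 4.49 m → arm 1.29 m → τ = 789.5 N·m clockwise.
Wall normal N acts horizontally at the top; its moment arm is the height L sinθ = 7.63·sin73.3° = 7.308 m, counterclockwise.
Balancing moments: N × 7.308 = 995.5, giving N = 136 N.
ΣFx = 0: friction at the foot balances the wall's push, so f = N_wall = 136 N.

f ≈ 136 N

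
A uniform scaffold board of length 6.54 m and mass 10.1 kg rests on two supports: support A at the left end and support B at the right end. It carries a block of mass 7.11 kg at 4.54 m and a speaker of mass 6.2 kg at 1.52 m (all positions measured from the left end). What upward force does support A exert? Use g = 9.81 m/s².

Sum moments about support B (its reaction then has zero moment arm).
Beam weight: 10.1 × 9.81 = 99.08 N down at 3.27 m → arm 3.27 m, τ = 99.08 × 3.27 = 324 N·m counterclockwise.
Block: 7.11 × 9.81 = 69.75 N down at 4.54 m → arm 2 m, τ = 69.75 × 2 = 139.5 N·m counterclockwise.
Speaker: 6.2 × 9.81 = 60.82 N down at 1.52 m → arm 5.02 m, τ = 60.82 × 5.02 = 305.3 N·m counterclockwise.
Net load moment about support B = 768.8 N·m counterclockwise.
Reaction R at support A is upward at 0 m, arm 6.54 m → moment R × 6.54 clockwise.
Στ = 0 ⇒ R × 6.54 = 768.8 ⇒ R = 118 N.

R_A ≈ 118 N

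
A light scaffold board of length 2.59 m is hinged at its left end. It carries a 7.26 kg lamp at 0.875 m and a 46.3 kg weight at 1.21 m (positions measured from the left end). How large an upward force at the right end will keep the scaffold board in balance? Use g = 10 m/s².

F ≈ 241 N

Take moments about the left end.
Lamp: 7.26 × 10 = 72.6 N down at 0.875 m → arm 0.875 m, τ = 72.6 × 0.875 = 63.52 N·m clockwise.
Weight: 46.3 × 10 = 463 N down at 1.21 m → arm 1.21 m, τ = 463 × 1.21 = 560.2 N·m clockwise.
Net moment of the loads = 623.7 N·m clockwise.
The upward force F acts at the right end, arm 2.59 m, giving F × 2.59 counterclockwise.
Balancing moments: F × 2.59 = 623.7, giving F = 623.7 / 2.59 = 241 N.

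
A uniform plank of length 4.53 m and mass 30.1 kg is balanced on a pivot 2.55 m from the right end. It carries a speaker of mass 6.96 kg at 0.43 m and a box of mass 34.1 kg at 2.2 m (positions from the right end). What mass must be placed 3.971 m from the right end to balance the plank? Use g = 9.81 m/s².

Taking torques about the pivot (at 2.55 m from the right end):
Beam weight: 30.1 × 9.81 = 295.3 N down at 2.265 m → arm 0.285 m, τ = 295.3 × 0.285 = 84.16 N·m clockwise.
Speaker: 6.96 × 9.81 = 68.28 N down at 0.43 m → arm 2.12 m, τ = 68.28 × 2.12 = 144.8 N·m clockwise.
Box: 34.1 × 9.81 = 334.5 N down at 2.2 m → arm 0.35 m, τ = 334.5 × 0.35 = 117.1 N·m clockwise.
Net moment of known loads = 346.1 N·m clockwise.
An unknown mass m at 3.971 m has arm 1.421 m; its moment is m·g·1.421 counterclockwise.
For rotational equilibrium, m × 9.81 × 1.421 = 346.1, so m = 346.1 / (9.81 × 1.421) = 24.8 kg.

m ≈ 24.8 kg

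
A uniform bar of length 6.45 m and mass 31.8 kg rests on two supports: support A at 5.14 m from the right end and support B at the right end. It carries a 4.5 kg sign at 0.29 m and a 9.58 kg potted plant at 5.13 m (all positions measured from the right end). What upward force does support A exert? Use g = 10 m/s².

Choose support B as the axis so its reaction then has zero moment arm.
Beam weight: 31.8 × 10 = 318 N down at 3.225 m → arm 3.225 m, τ = 318 × 3.225 = 1026 N·m counterclockwise.
Sign: 4.5 × 10 = 45 N down at 0.29 m → arm 0.29 m, τ = 45 × 0.29 = 13.05 N·m counterclockwise.
Potted plant: 9.58 × 10 = 95.8 N down at 5.13 m → arm 5.13 m, τ = 95.8 × 5.13 = 491.5 N·m counterclockwise.
Net load moment about support B = 1531 N·m counterclockwise.
Reaction R at support A is upward at 5.14 m, arm 5.14 m → moment R × 5.14 clockwise.
Balancing moments: R × 5.14 = 1531, giving R = 298 N.

R_A ≈ 298 N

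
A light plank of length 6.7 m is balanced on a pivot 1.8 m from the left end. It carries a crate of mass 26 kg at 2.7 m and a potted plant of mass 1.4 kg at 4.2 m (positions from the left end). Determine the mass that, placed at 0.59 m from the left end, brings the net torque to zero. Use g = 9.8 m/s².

About the pivot (at 1.8 m from the left end):
Crate: 26 × 9.8 = 254.8 N down at 2.7 m → arm 0.9 m, τ = 254.8 × 0.9 = 229.3 N·m clockwise.
Potted plant: 1.4 × 9.8 = 13.72 N down at 4.2 m → arm 2.4 m, τ = 13.72 × 2.4 = 32.93 N·m clockwise.
Net moment of known loads = 262.2 N·m clockwise.
An unknown mass m at 0.59 m has arm 1.21 m; its moment is m·g·1.21 counterclockwise.
Balancing moments: m × 9.8 × 1.21 = 262.2, giving m = 262.2 / (9.8 × 1.21) = 22.1 kg.

m ≈ 22.1 kg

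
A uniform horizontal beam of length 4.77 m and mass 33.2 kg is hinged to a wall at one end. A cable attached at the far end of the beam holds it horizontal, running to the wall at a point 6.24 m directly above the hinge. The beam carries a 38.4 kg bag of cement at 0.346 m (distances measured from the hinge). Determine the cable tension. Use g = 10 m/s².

T ≈ 244 N

Choose the hinge as the axis so the unknown hinge reaction has zero arm there.
Beam weight: 33.2 × 10 = 332 N down at 2.385 m → arm 2.385 m, τ = 332 × 2.385 = 791.8 N·m clockwise.
Bag of cement: 38.4 × 10 = 384 N down at 0.346 m → arm 0.346 m, τ = 384 × 0.346 = 132.9 N·m clockwise.
Total clockwise load moment = 924.7 N·m.
The cable tension T acts at 4.77 m; only its component perpendicular to the beam, T sinθ, produces torque. sinθ = h/√(h²+d²) = 6.24/√(6.24²+4.77²) = 0.7945.
Balancing moments: T × 4.77 × 0.7945 = 924.7, giving T = 924.7 / 3.79 = 244 N.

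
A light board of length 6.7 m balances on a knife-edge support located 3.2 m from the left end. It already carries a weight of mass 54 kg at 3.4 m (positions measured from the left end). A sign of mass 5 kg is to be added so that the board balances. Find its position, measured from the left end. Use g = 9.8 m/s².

Choose the knife-edge support (at 3.2 m from the left end) as the axis so the support reaction has zero arm there.
Weight: 54 × 9.8 = 529.2 N down at 3.4 m → arm 0.2 m, τ = 529.2 × 0.2 = 105.8 N·m clockwise.
Net moment of existing loads = 105.8 N·m clockwise.
The sign weighs 5 × 9.8 = 49 N and must supply an equal counterclockwise moment, so its lever arm about the knife-edge support is 105.8 / 49 = 2.16 m.
That puts it at 3.2 − 2.16 = 1.04 m from the left end.

x ≈ 1.04 m from the left end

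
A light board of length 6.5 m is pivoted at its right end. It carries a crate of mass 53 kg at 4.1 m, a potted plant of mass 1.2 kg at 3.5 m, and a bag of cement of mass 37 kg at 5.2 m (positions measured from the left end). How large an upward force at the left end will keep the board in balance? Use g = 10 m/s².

Take moments about the right end.
Crate: 53 × 10 = 530 N down at 4.1 m → arm 2.4 m, τ = 530 × 2.4 = 1272 N·m counterclockwise.
Potted plant: 1.2 × 10 = 12 N down at 3.5 m → arm 3 m, τ = 12 × 3 = 36 N·m counterclockwise.
Bag of cement: 37 × 10 = 370 N down at 5.2 m → arm 1.3 m, τ = 370 × 1.3 = 481 N·m counterclockwise.
Net moment of the loads = 1789 N·m counterclockwise.
The upward force F acts at the left end, arm 6.5 m, giving F × 6.5 clockwise.
Στ = 0 ⇒ F × 6.5 = 1789 ⇒ F = 1789 / 6.5 = 275 N.

F ≈ 275 N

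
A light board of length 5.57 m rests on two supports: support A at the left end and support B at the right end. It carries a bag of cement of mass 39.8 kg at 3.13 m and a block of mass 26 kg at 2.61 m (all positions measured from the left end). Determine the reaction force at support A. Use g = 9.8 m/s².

Choose support B as the axis so its reaction then has zero moment arm.
Bag of cement: 39.8 × 9.8 = 390 N down at 3.13 m → arm 2.44 m, τ = 390 × 2.44 = 951.6 N·m counterclockwise.
Block: 26 × 9.8 = 254.8 N down at 2.61 m → arm 2.96 m, τ = 254.8 × 2.96 = 754.2 N·m counterclockwise.
Net load moment about support B = 1706 N·m counterclockwise.
Reaction R at support A is upward at 0 m, arm 5.57 m → moment R × 5.57 clockwise.
Στ = 0 ⇒ R × 5.57 = 1706 ⇒ R = 306 N.

R_A ≈ 306 N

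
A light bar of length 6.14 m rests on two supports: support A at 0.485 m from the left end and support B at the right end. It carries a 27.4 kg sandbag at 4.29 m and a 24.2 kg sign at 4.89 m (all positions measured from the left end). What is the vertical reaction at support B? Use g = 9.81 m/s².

R_B ≈ 366 N

Choose support A as the axis so its reaction then has zero moment arm.
Sandbag: 27.4 × 9.81 = 268.8 N down at 4.29 m → arm 3.805 m, τ = 268.8 × 3.805 = 1023 N·m clockwise.
Sign: 24.2 × 9.81 = 237.4 N down at 4.89 m → arm 4.405 m, τ = 237.4 × 4.405 = 1046 N·m clockwise.
Net load moment about support A = 2069 N·m clockwise.
Reaction R at support B is upward at 6.14 m, arm 5.655 m → moment R × 5.655 counterclockwise.
For rotational equilibrium, R × 5.655 = 2069, so R = 366 N.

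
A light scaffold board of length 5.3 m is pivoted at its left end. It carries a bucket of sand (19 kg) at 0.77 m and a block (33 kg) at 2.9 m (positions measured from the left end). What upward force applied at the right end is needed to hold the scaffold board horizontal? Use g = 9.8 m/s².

Take moments about the left end.
Bucket of sand: 19 × 9.8 = 186.2 N down at 0.77 m → arm 0.77 m, τ = 186.2 × 0.77 = 143.4 N·m clockwise.
Block: 33 × 9.8 = 323.4 N down at 2.9 m → arm 2.9 m, τ = 323.4 × 2.9 = 937.9 N·m clockwise.
Net moment of the loads = 1081 N·m clockwise.
The upward force F acts at the right end, arm 5.3 m, giving F × 5.3 counterclockwise.
Setting net torque to zero: F × 5.3 = 1081 → F = 1081 / 5.3 = 204 N.

F ≈ 204 N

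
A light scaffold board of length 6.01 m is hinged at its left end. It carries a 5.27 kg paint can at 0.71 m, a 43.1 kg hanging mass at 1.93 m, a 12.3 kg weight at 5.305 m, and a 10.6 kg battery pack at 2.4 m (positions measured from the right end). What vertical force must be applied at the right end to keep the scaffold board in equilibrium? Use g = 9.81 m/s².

F ≈ 409 N

Choose the left end as the axis so the unknown pivot reaction has zero arm there.
Paint can: 5.27 × 9.81 = 51.7 N down at 0.71 m → arm 5.3 m, τ = 51.7 × 5.3 = 274 N·m clockwise.
Hanging mass: 43.1 × 9.81 = 422.8 N down at 1.93 m → arm 4.08 m, τ = 422.8 × 4.08 = 1725 N·m clockwise.
Weight: 12.3 × 9.81 = 120.7 N down at 5.305 m → arm 0.705 m, τ = 120.7 × 0.705 = 85.09 N·m clockwise.
Battery pack: 10.6 × 9.81 = 104 N down at 2.4 m → arm 3.61 m, τ = 104 × 3.61 = 375.4 N·m clockwise.
Net moment of the loads = 2459 N·m clockwise.
The upward force F acts at the right end, arm 6.01 m, giving F × 6.01 counterclockwise.
Setting net torque to zero: F × 6.01 = 2459 → F = 2459 / 6.01 = 409 N.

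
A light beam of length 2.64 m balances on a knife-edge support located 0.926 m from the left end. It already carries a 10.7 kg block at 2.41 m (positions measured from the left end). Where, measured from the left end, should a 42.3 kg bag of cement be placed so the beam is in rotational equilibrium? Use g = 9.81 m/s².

x ≈ 0.551 m from the left end

Take moments about the knife-edge support (at 0.926 m from the left end).
Block: 10.7 × 9.81 = 105 N down at 2.41 m → arm 1.484 m, τ = 105 × 1.484 = 155.8 N·m clockwise.
Net moment of existing loads = 155.8 N·m clockwise.
The bag of cement weighs 42.3 × 9.81 = 415 N and must supply an equal counterclockwise moment, so its lever arm about the knife-edge support is 155.8 / 415 = 0.375 m.
That puts it at 0.926 − 0.375 = 0.551 m from the left end.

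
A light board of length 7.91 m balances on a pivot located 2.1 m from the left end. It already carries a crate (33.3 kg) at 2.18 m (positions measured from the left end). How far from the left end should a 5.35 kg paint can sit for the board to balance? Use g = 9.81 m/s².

Taking torques about the pivot (at 2.1 m from the left end):
Crate: 33.3 × 9.81 = 326.7 N down at 2.18 m → arm 0.08 m, τ = 326.7 × 0.08 = 26.14 N·m clockwise.
Net moment of existing loads = 26.14 N·m clockwise.
The paint can weighs 5.35 × 9.81 = 52.48 N and must supply an equal counterclockwise moment, so its lever arm about the pivot is 26.14 / 52.48 = 0.498 m.
That puts it at 2.1 − 0.498 = 1.6 m from the left end.

x ≈ 1.6 m from the left end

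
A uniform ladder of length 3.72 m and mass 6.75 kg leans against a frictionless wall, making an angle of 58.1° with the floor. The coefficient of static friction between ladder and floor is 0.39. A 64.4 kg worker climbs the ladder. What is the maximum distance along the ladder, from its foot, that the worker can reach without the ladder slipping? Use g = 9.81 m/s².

About the foot of the ladder:
Ladder weight 6.75×9.81 = 66.22 N acts at 1.86 m along the ladder; its horizontal arm is 1.86·cos58.1° = 0.9829 m → τ = 65.09 N·m clockwise.
Worker weight 64.4×9.81 = 631.8 N at distance d → arm d·cos58.1° → τ = 631.8·d·0.5284 clockwise.
Wall normal N at the top has arm L sinθ = 3.158 m counterclockwise, so Στ = 0 gives N·3.158 = 65.09 + 333.8·d.
ΣFy = 0 ⇒ N_floor = 698 N, so the maximum friction is μ_s·N_floor = 0.39×698 = 272.2 N. ΣFx = 0 ⇒ N_wall = f, so at the slipping point N = 272.2 N.
Substituting: 272.2×3.158 = 65.09 + 333.8·d ⇒ d = (859.6 − 65.09) / 333.8 = 2.38 m.

d ≈ 2.38 m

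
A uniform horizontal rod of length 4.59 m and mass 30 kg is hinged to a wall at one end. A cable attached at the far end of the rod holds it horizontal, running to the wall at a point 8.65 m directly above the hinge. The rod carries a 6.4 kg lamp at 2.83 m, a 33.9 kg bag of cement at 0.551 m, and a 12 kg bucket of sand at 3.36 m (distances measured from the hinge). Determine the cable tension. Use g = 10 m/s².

Sum moments about the hinge (the unknown hinge reaction has zero arm there).
Beam weight: 30 × 10 = 300 N down at 2.295 m → arm 2.295 m, τ = 300 × 2.295 = 688.5 N·m clockwise.
Lamp: 6.4 × 10 = 64 N down at 2.83 m → arm 2.83 m, τ = 64 × 2.83 = 181.1 N·m clockwise.
Bag of cement: 33.9 × 10 = 339 N down at 0.551 m → arm 0.551 m, τ = 339 × 0.551 = 186.8 N·m clockwise.
Bucket of sand: 12 × 10 = 120 N down at 3.36 m → arm 3.36 m, τ = 120 × 3.36 = 403.2 N·m clockwise.
Total clockwise load moment = 1460 N·m.
The cable tension T acts at 4.59 m; only its component perpendicular to the rod, T sinθ, produces torque. sinθ = h/√(h²+d²) = 8.65/√(8.65²+4.59²) = 0.8833.
Setting net torque to zero: T × 4.59 × 0.8833 = 1460 → T = 1460 / 4.054 = 360 N.

T ≈ 360 N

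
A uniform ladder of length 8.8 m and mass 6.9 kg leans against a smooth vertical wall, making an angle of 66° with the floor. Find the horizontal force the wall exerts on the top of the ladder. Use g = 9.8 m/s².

N_wall ≈ 15.1 N

Sum moments about the foot of the ladder (the floor normal and friction both act there and drop out).
Ladder weight 6.9×9.8 = 67.62 N acts at 4.4 m along the ladder; its horizontal arm is 4.4·cos66° = 1.79 m → τ = 121 N·m clockwise.
Wall normal N acts horizontally at the top; its moment arm is the height L sinθ = 8.8·sin66° = 8.039 m, counterclockwise.
For rotational equilibrium, N × 8.039 = 121, so N = 15.1 N.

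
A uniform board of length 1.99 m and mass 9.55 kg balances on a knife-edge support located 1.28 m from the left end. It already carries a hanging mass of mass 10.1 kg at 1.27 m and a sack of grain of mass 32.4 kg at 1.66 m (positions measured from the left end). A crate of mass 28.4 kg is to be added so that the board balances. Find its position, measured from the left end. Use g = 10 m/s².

x ≈ 0.946 m from the left end

Taking torques about the knife-edge support (at 1.28 m from the left end):
Beam weight: 9.55 × 10 = 95.5 N down at 0.995 m → arm 0.285 m, τ = 95.5 × 0.285 = 27.22 N·m counterclockwise.
Hanging mass: 10.1 × 10 = 101 N down at 1.27 m → arm 0.01 m, τ = 101 × 0.01 = 1.01 N·m counterclockwise.
Sack of grain: 32.4 × 10 = 324 N down at 1.66 m → arm 0.38 m, τ = 324 × 0.38 = 123.1 N·m clockwise.
Net moment of existing loads = 94.87 N·m clockwise.
The crate weighs 28.4 × 10 = 284 N and must supply an equal counterclockwise moment, so its lever arm about the knife-edge support is 94.87 / 284 = 0.334 m.
That puts it at 1.28 − 0.334 = 0.946 m from the left end.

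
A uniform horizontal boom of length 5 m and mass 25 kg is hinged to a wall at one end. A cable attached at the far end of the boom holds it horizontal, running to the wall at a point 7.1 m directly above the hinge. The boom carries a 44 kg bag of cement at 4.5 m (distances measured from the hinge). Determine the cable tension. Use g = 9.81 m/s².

About the hinge:
Beam weight: 25 × 9.81 = 245.2 N down at 2.5 m → arm 2.5 m, τ = 245.2 × 2.5 = 613 N·m clockwise.
Bag of cement: 44 × 9.81 = 431.6 N down at 4.5 m → arm 4.5 m, τ = 431.6 × 4.5 = 1942 N·m clockwise.
Total clockwise load moment = 2555 N·m.
The cable tension T acts at 5 m; only its component perpendicular to the boom, T sinθ, produces torque. sinθ = h/√(h²+d²) = 7.1/√(7.1²+5²) = 0.8176.
Setting net torque to zero: T × 5 × 0.8176 = 2555 → T = 2555 / 4.088 = 625 N.

T ≈ 625 N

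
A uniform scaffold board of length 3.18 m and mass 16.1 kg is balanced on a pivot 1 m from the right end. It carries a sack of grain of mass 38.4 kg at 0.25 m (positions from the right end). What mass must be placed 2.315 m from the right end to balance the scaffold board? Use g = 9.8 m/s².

Sum moments about the pivot (at 1 m from the right end) (the support reaction has zero arm there).
Beam weight: 16.1 × 9.8 = 157.8 N down at 1.59 m → arm 0.59 m, τ = 157.8 × 0.59 = 93.1 N·m counterclockwise.
Sack of grain: 38.4 × 9.8 = 376.3 N down at 0.25 m → arm 0.75 m, τ = 376.3 × 0.75 = 282.2 N·m clockwise.
Net moment of known loads = 189.1 N·m clockwise.
An unknown mass m at 2.315 m has arm 1.315 m; its moment is m·g·1.315 counterclockwise.
For rotational equilibrium, m × 9.8 × 1.315 = 189.1, so m = 189.1 / (9.8 × 1.315) = 14.7 kg.

m ≈ 14.7 kg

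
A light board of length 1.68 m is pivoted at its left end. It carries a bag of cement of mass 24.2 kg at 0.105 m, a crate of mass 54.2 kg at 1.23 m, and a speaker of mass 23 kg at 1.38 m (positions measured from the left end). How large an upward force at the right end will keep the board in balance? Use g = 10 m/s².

F ≈ 601 N

Take moments about the left end.
Bag of cement: 24.2 × 10 = 242 N down at 0.105 m → arm 0.105 m, τ = 242 × 0.105 = 25.41 N·m clockwise.
Crate: 54.2 × 10 = 542 N down at 1.23 m → arm 1.23 m, τ = 542 × 1.23 = 666.7 N·m clockwise.
Speaker: 23 × 10 = 230 N down at 1.38 m → arm 1.38 m, τ = 230 × 1.38 = 317.4 N·m clockwise.
Net moment of the loads = 1010 N·m clockwise.
The upward force F acts at the right end, arm 1.68 m, giving F × 1.68 counterclockwise.
For rotational equilibrium, F × 1.68 = 1010, so F = 1010 / 1.68 = 601 N.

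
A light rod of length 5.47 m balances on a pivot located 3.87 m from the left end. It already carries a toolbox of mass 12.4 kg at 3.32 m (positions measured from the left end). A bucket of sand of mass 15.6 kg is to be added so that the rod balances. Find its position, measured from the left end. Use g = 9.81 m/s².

x ≈ 4.31 m from the left end

Take moments about the pivot (at 3.87 m from the left end).
Toolbox: 12.4 × 9.81 = 121.6 N down at 3.32 m → arm 0.55 m, τ = 121.6 × 0.55 = 66.88 N·m counterclockwise.
Net moment of existing loads = 66.88 N·m counterclockwise.
The bucket of sand weighs 15.6 × 9.81 = 153 N and must supply an equal clockwise moment, so its lever arm about the pivot is 66.88 / 153 = 0.437 m.
That puts it at 3.87 + 0.437 = 4.31 m from the left end.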